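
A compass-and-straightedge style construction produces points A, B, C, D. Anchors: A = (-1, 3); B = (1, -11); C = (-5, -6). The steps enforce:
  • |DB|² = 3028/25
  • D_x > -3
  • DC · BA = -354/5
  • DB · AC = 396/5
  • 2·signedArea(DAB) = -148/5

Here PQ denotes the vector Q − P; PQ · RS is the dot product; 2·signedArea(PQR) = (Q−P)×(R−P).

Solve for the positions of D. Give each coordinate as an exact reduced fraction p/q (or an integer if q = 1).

D = (-13/5, -3/5)

1. D_x = -13/5  [2·signedArea(DAB) = -148/5 ∩ DB · AC = 396/5]
2. D_y = -3/5  [2·signedArea(DAB) = -148/5 ∩ DB · AC = 396/5]
   → D = (-13/5, -3/5)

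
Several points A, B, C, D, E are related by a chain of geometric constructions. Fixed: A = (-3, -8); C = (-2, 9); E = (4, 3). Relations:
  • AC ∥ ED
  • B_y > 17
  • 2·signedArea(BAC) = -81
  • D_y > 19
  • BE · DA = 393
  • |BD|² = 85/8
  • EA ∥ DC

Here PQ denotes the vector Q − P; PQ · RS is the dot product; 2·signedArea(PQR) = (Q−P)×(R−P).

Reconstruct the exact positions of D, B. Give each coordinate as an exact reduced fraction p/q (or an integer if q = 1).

B = (13/4, 69/4)
D = (5, 20)

1. D_x = 5  [EA ∥ DC ∩ AC ∥ ED]
2. D_y = 20  [EA ∥ DC ∩ AC ∥ ED]
   → D = (5, 20)
3. B_x = 13/4  [2·signedArea(BAC) = -81 ∩ BE · DA = 393]
4. B_y = 69/4  [2·signedArea(BAC) = -81 ∩ BE · DA = 393]
   → B = (13/4, 69/4)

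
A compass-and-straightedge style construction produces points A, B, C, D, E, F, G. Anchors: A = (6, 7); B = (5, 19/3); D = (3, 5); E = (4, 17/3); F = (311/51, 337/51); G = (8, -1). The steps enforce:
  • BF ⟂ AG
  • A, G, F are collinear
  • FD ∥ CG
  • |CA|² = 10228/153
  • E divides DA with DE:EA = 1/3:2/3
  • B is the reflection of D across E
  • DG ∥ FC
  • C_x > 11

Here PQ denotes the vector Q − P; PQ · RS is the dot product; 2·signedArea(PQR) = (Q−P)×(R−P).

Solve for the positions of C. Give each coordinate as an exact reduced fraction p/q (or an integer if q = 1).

C = (566/51, 31/51)

1. C_x = 566/51  [FD ∥ CG ∩ DG ∥ FC]
2. C_y = 31/51  [FD ∥ CG ∩ DG ∥ FC]
   → C = (566/51, 31/51)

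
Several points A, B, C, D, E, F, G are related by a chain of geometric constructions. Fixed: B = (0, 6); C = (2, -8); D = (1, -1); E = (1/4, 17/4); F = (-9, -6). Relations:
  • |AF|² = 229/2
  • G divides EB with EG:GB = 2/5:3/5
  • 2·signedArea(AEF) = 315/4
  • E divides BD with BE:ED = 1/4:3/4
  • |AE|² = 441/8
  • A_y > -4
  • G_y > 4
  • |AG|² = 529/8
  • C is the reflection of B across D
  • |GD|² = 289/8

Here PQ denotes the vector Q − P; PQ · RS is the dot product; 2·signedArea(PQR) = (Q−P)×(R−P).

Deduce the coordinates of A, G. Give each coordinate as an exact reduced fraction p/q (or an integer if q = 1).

1. A_x = 13/10  [line 41/4·x + -37/4·y + -42 = 0 ∩ |AF|² = 229/2]
2. A_y = -31/10  [line 41/4·x + -37/4·y + -42 = 0 ∩ |AF|² = 229/2]
   → A = (13/10, -31/10)
3. G_x = 3/20  [G divides EB with EG:GB = 2/5:3/5]
4. G_y = 99/20  [G divides EB with EG:GB = 2/5:3/5]
   → G = (3/20, 99/20)

A = (13/10, -31/10)
G = (3/20, 99/20)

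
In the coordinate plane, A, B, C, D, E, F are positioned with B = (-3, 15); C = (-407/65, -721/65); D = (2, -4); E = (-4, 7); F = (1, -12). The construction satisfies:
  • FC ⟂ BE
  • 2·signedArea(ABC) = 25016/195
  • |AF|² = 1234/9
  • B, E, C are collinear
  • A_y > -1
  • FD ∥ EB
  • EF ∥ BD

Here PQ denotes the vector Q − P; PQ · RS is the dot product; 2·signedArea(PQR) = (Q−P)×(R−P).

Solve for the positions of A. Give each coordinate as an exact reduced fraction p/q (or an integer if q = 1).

1. A_x = 0  [line 1696/65·x + -212/65·y + -212/195 = 0 ∩ |AF|² = 1234/9]
2. A_y = -1/3  [line 1696/65·x + -212/65·y + -212/195 = 0 ∩ |AF|² = 1234/9]
   → A = (0, -1/3)

A = (0, -1/3)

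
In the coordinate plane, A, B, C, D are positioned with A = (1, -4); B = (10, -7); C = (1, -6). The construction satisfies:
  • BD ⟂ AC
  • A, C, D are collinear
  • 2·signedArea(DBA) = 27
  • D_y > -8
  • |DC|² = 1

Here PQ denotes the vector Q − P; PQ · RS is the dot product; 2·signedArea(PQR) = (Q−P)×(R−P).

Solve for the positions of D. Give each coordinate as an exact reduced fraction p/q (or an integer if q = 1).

1. D_x = 1  [A, C, D are collinear ∩ BD ⟂ AC]
2. D_y = -7  [A, C, D are collinear ∩ BD ⟂ AC]
   → D = (1, -7)

D = (1, -7)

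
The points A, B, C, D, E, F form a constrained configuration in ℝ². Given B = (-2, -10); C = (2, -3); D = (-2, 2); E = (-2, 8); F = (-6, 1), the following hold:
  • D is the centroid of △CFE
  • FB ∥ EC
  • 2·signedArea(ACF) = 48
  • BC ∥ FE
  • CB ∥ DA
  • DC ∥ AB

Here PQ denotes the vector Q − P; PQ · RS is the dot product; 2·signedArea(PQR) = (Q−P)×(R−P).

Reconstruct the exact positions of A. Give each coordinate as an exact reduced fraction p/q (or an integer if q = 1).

A = (-6, -5)

1. A_x = -6  [DC ∥ AB ∩ CB ∥ DA]
2. A_y = -5  [DC ∥ AB ∩ CB ∥ DA]
   → A = (-6, -5)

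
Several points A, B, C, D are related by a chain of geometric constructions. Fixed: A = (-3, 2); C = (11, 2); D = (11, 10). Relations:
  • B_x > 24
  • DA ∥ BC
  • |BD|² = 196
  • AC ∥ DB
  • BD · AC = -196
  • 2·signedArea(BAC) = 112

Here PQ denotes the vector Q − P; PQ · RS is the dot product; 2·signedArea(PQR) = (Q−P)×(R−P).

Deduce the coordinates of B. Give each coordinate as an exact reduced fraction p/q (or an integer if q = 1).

1. B_x = 25  [DA ∥ BC ∩ AC ∥ DB]
2. B_y = 10  [DA ∥ BC ∩ AC ∥ DB]
   → B = (25, 10)

B = (25, 10)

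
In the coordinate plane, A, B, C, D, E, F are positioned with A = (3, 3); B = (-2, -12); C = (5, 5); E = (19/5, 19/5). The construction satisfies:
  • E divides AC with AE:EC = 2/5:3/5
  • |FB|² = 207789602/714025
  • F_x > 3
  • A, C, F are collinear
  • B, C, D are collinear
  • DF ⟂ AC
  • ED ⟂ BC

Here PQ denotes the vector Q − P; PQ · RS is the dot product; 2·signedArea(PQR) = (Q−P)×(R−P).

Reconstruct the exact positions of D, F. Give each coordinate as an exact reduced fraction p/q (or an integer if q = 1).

D = (3721/845, 3001/845)
F = (3361/845, 3361/845)

1. D_x = 3721/845  [B, C, D are collinear ∩ ED ⟂ BC]
2. D_y = 3001/845  [B, C, D are collinear ∩ ED ⟂ BC]
   → D = (3721/845, 3001/845)
3. F_x = 3361/845  [A, C, F are collinear ∩ DF ⟂ AC]
4. F_y = 3361/845  [A, C, F are collinear ∩ DF ⟂ AC]
   → F = (3361/845, 3361/845)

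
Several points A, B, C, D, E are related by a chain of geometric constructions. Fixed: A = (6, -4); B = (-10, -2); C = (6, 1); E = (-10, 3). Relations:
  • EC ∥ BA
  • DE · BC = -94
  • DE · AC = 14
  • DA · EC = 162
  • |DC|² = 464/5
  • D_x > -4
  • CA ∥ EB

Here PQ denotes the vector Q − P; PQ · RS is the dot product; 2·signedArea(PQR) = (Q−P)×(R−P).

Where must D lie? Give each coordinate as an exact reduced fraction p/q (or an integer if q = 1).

D = (-18/5, 1/5)

1. D_x = -18/5  [DE · BC = -94 ∩ DE · AC = 14]
2. D_y = 1/5  [DE · BC = -94 ∩ DE · AC = 14]
   → D = (-18/5, 1/5)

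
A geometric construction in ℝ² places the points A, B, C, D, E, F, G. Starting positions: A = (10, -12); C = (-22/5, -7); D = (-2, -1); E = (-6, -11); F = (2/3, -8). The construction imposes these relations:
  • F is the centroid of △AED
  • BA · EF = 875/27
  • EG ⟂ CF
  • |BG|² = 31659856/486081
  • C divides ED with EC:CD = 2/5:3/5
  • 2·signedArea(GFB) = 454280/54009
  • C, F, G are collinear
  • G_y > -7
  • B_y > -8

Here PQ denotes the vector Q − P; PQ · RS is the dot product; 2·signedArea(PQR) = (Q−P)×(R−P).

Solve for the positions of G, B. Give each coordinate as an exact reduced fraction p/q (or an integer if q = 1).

B = (26/9, -7)
G = (-31086/6001, -41083/6001)

1. G_x = -31086/6001  [C, F, G are collinear ∩ EG ⟂ CF]
2. G_y = -41083/6001  [C, F, G are collinear ∩ EG ⟂ CF]
   → G = (-31086/6001, -41083/6001)
3. B_x = 26/9  [BA · EF = 875/27 ∩ 2·signedArea(GFB) = 454280/54009]
4. B_y = -7  [BA · EF = 875/27 ∩ 2·signedArea(GFB) = 454280/54009]
   → B = (26/9, -7)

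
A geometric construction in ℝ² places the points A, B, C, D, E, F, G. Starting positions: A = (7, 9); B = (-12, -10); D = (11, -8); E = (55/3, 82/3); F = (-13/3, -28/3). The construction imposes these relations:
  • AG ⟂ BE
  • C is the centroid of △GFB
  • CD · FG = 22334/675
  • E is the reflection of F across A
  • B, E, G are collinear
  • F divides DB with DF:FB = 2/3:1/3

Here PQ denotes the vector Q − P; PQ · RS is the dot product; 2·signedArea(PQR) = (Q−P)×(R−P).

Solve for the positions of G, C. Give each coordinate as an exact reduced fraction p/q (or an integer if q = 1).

C = (-14636/3825, -10952/3825)
G = (2063/425, 4566/425)

1. G_x = 2063/425  [B, E, G are collinear ∩ AG ⟂ BE]
2. G_y = 4566/425  [B, E, G are collinear ∩ AG ⟂ BE]
   → G = (2063/425, 4566/425)
3. C_x = -14636/3825  [C is the centroid of △GFB]
4. C_y = -10952/3825  [C is the centroid of △GFB]
   → C = (-14636/3825, -10952/3825)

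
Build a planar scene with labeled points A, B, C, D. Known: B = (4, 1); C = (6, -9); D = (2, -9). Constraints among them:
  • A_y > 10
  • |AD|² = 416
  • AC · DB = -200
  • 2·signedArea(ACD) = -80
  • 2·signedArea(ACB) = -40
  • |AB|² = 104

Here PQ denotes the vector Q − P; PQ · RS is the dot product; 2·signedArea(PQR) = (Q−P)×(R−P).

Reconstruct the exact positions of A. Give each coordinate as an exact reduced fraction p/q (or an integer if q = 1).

A = (6, 11)

1. A_x = 6  [2·signedArea(ACD) = -80 ∩ 2·signedArea(ACB) = -40]
2. A_y = 11  [2·signedArea(ACD) = -80 ∩ 2·signedArea(ACB) = -40]
   → A = (6, 11)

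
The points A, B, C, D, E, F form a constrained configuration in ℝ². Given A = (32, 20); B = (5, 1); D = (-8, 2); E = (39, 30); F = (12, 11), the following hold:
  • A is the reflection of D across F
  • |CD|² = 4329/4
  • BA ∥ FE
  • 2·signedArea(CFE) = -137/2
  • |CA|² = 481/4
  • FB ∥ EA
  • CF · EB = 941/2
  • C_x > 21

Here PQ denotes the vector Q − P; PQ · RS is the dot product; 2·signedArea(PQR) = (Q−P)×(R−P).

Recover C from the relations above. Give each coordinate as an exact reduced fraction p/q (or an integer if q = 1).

C = (22, 31/2)

1. C_x = 22  [CF · EB = 941/2 ∩ 2·signedArea(CFE) = -137/2]
2. C_y = 31/2  [CF · EB = 941/2 ∩ 2·signedArea(CFE) = -137/2]
   → C = (22, 31/2)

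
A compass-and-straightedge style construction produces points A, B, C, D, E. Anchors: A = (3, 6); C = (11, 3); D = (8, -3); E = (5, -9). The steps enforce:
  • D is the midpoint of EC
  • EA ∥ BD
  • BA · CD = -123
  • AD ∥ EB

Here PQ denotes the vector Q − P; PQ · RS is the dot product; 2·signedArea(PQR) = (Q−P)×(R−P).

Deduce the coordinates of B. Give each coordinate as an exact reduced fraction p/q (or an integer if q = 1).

1. B_x = 10  [EA ∥ BD ∩ AD ∥ EB]
2. B_y = -18  [EA ∥ BD ∩ AD ∥ EB]
   → B = (10, -18)

B = (10, -18)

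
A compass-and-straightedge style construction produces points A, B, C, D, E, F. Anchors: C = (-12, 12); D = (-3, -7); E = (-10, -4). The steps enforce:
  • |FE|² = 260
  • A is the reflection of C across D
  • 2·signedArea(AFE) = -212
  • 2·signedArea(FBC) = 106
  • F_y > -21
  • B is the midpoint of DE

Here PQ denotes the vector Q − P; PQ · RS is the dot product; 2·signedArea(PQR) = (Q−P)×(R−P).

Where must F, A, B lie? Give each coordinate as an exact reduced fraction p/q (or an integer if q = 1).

A = (6, -26)
B = (-13/2, -11/2)
F = (-8, -20)

1. A_x = 6  [A is the reflection of C across D]
2. A_y = -26  [A is the reflection of C across D]
   → A = (6, -26)
3. B_x = -13/2  [B is the midpoint of DE]
4. B_y = -11/2  [B is the midpoint of DE]
   → B = (-13/2, -11/2)
5. F_x = -8  [2·signedArea(FBC) = 106 ∩ 2·signedArea(AFE) = -212]
6. F_y = -20  [2·signedArea(FBC) = 106 ∩ 2·signedArea(AFE) = -212]
   → F = (-8, -20)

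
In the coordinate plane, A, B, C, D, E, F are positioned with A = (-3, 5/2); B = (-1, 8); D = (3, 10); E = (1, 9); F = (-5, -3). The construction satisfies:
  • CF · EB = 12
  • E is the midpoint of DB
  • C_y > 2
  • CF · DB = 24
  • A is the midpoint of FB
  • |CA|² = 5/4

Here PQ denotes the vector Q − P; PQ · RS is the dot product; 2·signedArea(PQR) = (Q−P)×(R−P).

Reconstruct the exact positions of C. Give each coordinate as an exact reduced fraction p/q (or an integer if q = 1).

C = (-2, 3)

1. C_x = -2  [line 2·x + 1·y + 1 = 0 ∩ |CA|² = 5/4]
2. C_y = 3  [line 2·x + 1·y + 1 = 0 ∩ |CA|² = 5/4]
   → C = (-2, 3)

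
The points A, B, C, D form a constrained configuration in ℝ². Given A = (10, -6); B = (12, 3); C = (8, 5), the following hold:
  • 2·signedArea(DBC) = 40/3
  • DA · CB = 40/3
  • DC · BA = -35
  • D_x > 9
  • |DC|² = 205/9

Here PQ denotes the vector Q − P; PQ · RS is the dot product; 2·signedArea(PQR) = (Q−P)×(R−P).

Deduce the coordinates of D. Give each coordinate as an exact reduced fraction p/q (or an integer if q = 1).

D = (10, 2/3)

1. D_x = 10  [DA · CB = 40/3 ∩ DC · BA = -35]
2. D_y = 2/3  [DA · CB = 40/3 ∩ DC · BA = -35]
   → D = (10, 2/3)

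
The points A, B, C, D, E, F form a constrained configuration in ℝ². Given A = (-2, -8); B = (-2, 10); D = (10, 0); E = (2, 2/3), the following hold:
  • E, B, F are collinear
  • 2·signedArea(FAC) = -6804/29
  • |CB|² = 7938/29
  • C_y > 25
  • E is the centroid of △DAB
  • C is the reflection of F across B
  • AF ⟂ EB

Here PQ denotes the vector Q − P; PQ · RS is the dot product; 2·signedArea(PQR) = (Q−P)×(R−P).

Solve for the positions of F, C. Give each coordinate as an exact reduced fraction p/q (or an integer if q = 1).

C = (-247/29, 731/29)
F = (131/29, -151/29)

1. F_x = 131/29  [E, B, F are collinear ∩ AF ⟂ EB]
2. F_y = -151/29  [E, B, F are collinear ∩ AF ⟂ EB]
   → F = (131/29, -151/29)
3. C_x = -247/29  [C is the reflection of F across B]
4. C_y = 731/29  [C is the reflection of F across B]
   → C = (-247/29, 731/29)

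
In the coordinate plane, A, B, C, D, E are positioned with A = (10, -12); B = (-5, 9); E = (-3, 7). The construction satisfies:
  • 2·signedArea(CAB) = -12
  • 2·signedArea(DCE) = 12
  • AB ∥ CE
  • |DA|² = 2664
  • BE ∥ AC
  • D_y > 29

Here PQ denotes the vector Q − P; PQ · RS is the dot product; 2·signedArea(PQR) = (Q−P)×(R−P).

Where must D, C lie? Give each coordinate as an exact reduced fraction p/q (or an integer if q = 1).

1. C_x = 12  [AB ∥ CE ∩ BE ∥ AC]
2. C_y = -14  [AB ∥ CE ∩ BE ∥ AC]
   → C = (12, -14)
3. D_x = -20  [line -21·x + -15·y + 30 = 0 ∩ |DA|² = 2664]
4. D_y = 30  [line -21·x + -15·y + 30 = 0 ∩ |DA|² = 2664]
   → D = (-20, 30)

C = (12, -14)
D = (-20, 30)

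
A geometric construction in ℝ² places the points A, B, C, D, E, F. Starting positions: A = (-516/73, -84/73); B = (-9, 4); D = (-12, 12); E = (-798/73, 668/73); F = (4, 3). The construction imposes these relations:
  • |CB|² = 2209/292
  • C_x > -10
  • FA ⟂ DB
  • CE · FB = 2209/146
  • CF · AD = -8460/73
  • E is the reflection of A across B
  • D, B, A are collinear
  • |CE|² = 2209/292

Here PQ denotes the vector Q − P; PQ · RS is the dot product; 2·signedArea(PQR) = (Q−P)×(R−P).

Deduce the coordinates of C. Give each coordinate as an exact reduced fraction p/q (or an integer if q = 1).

1. C_x = -1455/146  [CF · AD = -8460/73 ∩ CE · FB = 2209/146]
2. C_y = 480/73  [CF · AD = -8460/73 ∩ CE · FB = 2209/146]
   → C = (-1455/146, 480/73)

C = (-1455/146, 480/73)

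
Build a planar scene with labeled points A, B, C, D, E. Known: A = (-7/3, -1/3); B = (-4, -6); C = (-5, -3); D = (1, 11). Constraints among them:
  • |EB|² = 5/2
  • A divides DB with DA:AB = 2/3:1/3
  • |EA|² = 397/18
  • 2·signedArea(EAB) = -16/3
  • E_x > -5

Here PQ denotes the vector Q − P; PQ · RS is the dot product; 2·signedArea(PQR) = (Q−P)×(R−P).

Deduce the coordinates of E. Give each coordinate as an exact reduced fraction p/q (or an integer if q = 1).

1. E_x = -9/2  [line 17/3·x + -5/3·y + 18 = 0 ∩ |EB|² = 5/2]
2. E_y = -9/2  [line 17/3·x + -5/3·y + 18 = 0 ∩ |EB|² = 5/2]
   → E = (-9/2, -9/2)

E = (-9/2, -9/2)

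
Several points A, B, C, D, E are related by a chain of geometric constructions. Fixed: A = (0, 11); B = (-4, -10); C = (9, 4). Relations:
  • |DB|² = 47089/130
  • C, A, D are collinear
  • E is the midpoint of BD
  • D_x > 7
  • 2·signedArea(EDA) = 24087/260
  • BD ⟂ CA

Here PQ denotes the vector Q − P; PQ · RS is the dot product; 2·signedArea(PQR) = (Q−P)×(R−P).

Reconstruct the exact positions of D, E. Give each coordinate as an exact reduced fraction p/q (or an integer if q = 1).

1. D_x = 999/130  [C, A, D are collinear ∩ BD ⟂ CA]
2. D_y = 653/130  [C, A, D are collinear ∩ BD ⟂ CA]
   → D = (999/130, 653/130)
3. E_x = 479/260  [E is the midpoint of BD]
4. E_y = -647/260  [E is the midpoint of BD]
   → E = (479/260, -647/260)

D = (999/130, 653/130)
E = (479/260, -647/260)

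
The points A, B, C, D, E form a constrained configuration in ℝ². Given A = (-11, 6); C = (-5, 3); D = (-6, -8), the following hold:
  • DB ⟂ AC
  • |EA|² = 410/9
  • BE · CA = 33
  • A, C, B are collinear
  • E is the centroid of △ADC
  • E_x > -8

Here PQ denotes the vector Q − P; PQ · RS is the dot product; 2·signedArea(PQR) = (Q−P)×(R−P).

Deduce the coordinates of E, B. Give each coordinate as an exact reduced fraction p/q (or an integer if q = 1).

1. E_x = -22/3  [E is the centroid of △ADC]
2. E_y = 1/3  [E is the centroid of △ADC]
   → E = (-22/3, 1/3)
3. B_x = -7/5  [A, C, B are collinear ∩ DB ⟂ AC]
4. B_y = 6/5  [A, C, B are collinear ∩ DB ⟂ AC]
   → B = (-7/5, 6/5)

B = (-7/5, 6/5)
E = (-22/3, 1/3)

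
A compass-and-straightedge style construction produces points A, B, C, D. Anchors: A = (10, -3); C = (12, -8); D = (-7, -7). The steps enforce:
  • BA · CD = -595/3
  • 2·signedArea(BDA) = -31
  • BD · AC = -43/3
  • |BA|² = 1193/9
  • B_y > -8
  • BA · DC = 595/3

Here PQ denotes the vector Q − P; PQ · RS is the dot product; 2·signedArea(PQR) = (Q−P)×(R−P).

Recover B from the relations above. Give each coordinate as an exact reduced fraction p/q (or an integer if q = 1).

B = (-2/3, -22/3)

1. B_x = -2/3  [BA · CD = -595/3 ∩ BD · AC = -43/3]
2. B_y = -22/3  [BA · CD = -595/3 ∩ BD · AC = -43/3]
   → B = (-2/3, -22/3)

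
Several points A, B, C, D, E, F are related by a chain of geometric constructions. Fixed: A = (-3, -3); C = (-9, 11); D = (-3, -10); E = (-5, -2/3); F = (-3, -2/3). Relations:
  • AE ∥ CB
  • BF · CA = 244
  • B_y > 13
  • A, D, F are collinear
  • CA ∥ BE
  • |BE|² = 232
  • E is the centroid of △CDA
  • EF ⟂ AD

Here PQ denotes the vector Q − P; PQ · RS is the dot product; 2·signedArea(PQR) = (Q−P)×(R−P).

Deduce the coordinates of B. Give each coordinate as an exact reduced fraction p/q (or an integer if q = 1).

1. B_x = -11  [CA ∥ BE ∩ AE ∥ CB]
2. B_y = 40/3  [CA ∥ BE ∩ AE ∥ CB]
   → B = (-11, 40/3)

B = (-11, 40/3)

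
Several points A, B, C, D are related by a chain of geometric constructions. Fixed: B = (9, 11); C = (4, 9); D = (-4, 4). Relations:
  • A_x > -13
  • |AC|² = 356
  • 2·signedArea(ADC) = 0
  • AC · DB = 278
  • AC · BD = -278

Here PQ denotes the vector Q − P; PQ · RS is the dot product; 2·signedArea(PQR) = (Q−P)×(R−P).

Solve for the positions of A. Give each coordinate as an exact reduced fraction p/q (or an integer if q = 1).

1. A_x = -12  [2·signedArea(ADC) = 0 ∩ AC · DB = 278]
2. A_y = -1  [2·signedArea(ADC) = 0 ∩ AC · DB = 278]
   → A = (-12, -1)

A = (-12, -1)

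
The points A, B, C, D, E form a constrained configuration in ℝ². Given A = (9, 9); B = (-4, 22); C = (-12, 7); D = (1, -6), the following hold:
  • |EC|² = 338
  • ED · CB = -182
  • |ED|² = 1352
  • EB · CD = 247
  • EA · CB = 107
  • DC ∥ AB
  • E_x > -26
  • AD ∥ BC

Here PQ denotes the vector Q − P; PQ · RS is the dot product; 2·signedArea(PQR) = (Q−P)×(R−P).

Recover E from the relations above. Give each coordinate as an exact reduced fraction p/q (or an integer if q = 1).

1. E_x = -25  [EA · CB = 107 ∩ EB · CD = 247]
2. E_y = 20  [EA · CB = 107 ∩ EB · CD = 247]
   → E = (-25, 20)

E = (-25, 20)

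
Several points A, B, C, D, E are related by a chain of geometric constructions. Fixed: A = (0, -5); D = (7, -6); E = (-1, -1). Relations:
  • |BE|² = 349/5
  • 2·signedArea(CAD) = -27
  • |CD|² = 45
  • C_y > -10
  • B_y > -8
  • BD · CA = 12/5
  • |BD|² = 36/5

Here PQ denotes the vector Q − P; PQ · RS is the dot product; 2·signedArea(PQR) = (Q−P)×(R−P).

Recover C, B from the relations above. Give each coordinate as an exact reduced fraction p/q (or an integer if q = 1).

B = (23/5, -36/5)
C = (1, -9)

1. C_x = 1  [line 1·x + 7·y + 62 = 0 ∩ |CD|² = 45]
2. C_y = -9  [line 1·x + 7·y + 62 = 0 ∩ |CD|² = 45]
   → C = (1, -9)
3. B_x = 23/5  [line 1·x + -4·y + -167/5 = 0 ∩ |BE|² = 349/5]
4. B_y = -36/5  [line 1·x + -4·y + -167/5 = 0 ∩ |BE|² = 349/5]
   → B = (23/5, -36/5)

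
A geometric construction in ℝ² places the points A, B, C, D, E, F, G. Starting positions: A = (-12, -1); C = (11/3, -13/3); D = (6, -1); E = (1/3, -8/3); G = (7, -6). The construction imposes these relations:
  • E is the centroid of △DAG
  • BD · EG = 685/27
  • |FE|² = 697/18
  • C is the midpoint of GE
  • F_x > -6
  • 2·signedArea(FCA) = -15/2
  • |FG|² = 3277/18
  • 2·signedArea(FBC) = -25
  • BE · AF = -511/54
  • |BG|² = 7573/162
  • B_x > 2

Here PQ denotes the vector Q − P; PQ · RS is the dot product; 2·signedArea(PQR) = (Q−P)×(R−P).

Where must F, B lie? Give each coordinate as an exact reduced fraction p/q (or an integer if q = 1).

B = (37/18, -23/18)
F = (-35/6, -11/6)

1. B_x = 37/18  [line -20/3·x + 10/3·y + 485/27 = 0 ∩ |BG|² = 7573/162]
2. B_y = -23/18  [line -20/3·x + 10/3·y + 485/27 = 0 ∩ |BG|² = 7573/162]
   → B = (37/18, -23/18)
3. F_x = -35/6  [2·signedArea(FBC) = -25 ∩ 2·signedArea(FCA) = -15/2]
4. F_y = -11/6  [2·signedArea(FBC) = -25 ∩ 2·signedArea(FCA) = -15/2]
   → F = (-35/6, -11/6)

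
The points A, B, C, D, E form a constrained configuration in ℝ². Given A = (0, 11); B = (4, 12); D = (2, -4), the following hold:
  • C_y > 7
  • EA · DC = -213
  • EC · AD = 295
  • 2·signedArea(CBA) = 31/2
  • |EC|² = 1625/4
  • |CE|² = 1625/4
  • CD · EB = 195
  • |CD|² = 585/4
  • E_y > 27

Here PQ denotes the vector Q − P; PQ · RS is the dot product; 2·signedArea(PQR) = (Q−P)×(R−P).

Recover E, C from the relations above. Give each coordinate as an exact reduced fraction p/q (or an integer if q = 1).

C = (7/2, 8)
E = (6, 28)

1. C_x = 7/2  [line 1·x + -4·y + 57/2 = 0 ∩ |CD|² = 585/4]
2. C_y = 8  [line 1·x + -4·y + 57/2 = 0 ∩ |CD|² = 585/4]
   → C = (7/2, 8)
3. E_x = 6  [EC · AD = 295 ∩ CD · EB = 195]
4. E_y = 28  [EC · AD = 295 ∩ CD · EB = 195]
   → E = (6, 28)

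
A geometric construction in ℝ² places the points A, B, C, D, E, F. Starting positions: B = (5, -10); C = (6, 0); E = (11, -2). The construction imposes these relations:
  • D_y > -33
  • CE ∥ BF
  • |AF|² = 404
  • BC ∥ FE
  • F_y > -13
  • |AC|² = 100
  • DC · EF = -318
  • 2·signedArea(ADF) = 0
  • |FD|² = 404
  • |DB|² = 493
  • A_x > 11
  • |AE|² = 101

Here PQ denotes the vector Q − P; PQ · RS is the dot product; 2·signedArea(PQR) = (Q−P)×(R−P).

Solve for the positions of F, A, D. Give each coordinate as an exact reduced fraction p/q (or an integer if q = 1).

1. F_x = 10  [BC ∥ FE ∩ CE ∥ BF]
2. F_y = -12  [BC ∥ FE ∩ CE ∥ BF]
   → F = (10, -12)
3. D_x = 8  [line 1·x + 10·y + 312 = 0 ∩ |FD|² = 404]
4. D_y = -32  [line 1·x + 10·y + 312 = 0 ∩ |FD|² = 404]
   → D = (8, -32)
5. A_x = 12  [line -20·x + 2·y + 224 = 0 ∩ |AF|² = 404]
6. A_y = 8  [line -20·x + 2·y + 224 = 0 ∩ |AF|² = 404]
   → A = (12, 8)

A = (12, 8)
D = (8, -32)
F = (10, -12)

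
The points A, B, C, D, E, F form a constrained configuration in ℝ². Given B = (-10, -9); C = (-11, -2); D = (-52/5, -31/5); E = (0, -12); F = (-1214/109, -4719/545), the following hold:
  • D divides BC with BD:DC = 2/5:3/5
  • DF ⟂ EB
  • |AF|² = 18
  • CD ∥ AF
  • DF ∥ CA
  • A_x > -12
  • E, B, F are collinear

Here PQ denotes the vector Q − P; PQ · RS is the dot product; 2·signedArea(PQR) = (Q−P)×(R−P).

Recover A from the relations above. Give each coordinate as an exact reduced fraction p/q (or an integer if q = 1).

A = (-6397/545, -486/109)

1. A_x = -6397/545  [CD ∥ AF ∩ DF ∥ CA]
2. A_y = -486/109  [CD ∥ AF ∩ DF ∥ CA]
   → A = (-6397/545, -486/109)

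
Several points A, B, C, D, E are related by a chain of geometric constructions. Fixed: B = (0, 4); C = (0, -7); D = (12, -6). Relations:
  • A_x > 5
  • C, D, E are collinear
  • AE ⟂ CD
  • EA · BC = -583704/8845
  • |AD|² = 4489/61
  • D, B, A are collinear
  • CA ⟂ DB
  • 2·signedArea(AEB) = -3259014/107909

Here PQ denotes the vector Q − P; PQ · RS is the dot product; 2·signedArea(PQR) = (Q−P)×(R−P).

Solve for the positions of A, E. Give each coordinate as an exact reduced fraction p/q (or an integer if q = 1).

1. A_x = 330/61  [D, B, A are collinear ∩ CA ⟂ DB]
2. A_y = -31/61  [D, B, A are collinear ∩ CA ⟂ DB]
   → A = (330/61, -31/61)
3. E_x = 52272/8845  [C, D, E are collinear ∩ AE ⟂ CD]
4. E_y = -57559/8845  [C, D, E are collinear ∩ AE ⟂ CD]
   → E = (52272/8845, -57559/8845)

A = (330/61, -31/61)
E = (52272/8845, -57559/8845)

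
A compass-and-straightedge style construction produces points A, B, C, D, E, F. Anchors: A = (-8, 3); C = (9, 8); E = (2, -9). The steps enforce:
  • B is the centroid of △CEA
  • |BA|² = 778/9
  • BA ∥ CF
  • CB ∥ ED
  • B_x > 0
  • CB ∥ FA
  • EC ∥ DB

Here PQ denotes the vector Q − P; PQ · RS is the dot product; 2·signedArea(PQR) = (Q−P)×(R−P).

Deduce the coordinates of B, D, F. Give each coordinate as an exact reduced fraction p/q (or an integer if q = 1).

B = (1, 2/3)
D = (-6, -49/3)
F = (0, 31/3)

1. B_x = 1  [B is the centroid of △CEA]
2. B_y = 2/3  [B is the centroid of △CEA]
   → B = (1, 2/3)
3. D_x = -6  [EC ∥ DB ∩ CB ∥ ED]
4. D_y = -49/3  [EC ∥ DB ∩ CB ∥ ED]
   → D = (-6, -49/3)
5. F_x = 0  [CB ∥ FA ∩ BA ∥ CF]
6. F_y = 31/3  [CB ∥ FA ∩ BA ∥ CF]
   → F = (0, 31/3)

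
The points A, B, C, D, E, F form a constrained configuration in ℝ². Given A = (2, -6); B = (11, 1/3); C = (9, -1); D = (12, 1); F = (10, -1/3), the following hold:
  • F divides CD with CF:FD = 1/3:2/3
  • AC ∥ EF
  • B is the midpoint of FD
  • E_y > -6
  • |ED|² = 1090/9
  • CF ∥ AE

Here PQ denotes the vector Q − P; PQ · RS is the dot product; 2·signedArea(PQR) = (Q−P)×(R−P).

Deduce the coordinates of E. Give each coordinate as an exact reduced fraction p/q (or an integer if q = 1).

1. E_x = 3  [AC ∥ EF ∩ CF ∥ AE]
2. E_y = -16/3  [AC ∥ EF ∩ CF ∥ AE]
   → E = (3, -16/3)

E = (3, -16/3)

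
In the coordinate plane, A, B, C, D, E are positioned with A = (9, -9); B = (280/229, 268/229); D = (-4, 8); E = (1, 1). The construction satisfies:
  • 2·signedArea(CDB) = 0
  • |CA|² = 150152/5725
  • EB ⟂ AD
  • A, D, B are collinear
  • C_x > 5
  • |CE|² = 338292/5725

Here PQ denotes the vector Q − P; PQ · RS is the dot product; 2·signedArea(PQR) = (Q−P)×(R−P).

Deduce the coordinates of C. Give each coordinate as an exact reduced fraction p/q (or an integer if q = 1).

1. C_x = 6743/1145  [line 1564/229·x + 1196/229·y + -3312/229 = 0 ∩ |CE|² = 338292/5725]
2. C_y = -5647/1145  [line 1564/229·x + 1196/229·y + -3312/229 = 0 ∩ |CE|² = 338292/5725]
   → C = (6743/1145, -5647/1145)

C = (6743/1145, -5647/1145)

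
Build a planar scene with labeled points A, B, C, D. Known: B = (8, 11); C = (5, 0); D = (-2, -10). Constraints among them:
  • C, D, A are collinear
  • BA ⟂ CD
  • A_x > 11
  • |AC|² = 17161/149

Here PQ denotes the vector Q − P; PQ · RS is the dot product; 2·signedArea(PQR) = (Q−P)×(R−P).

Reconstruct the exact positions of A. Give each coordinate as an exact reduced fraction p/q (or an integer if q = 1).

1. A_x = 1662/149  [C, D, A are collinear ∩ BA ⟂ CD]
2. A_y = 1310/149  [C, D, A are collinear ∩ BA ⟂ CD]
   → A = (1662/149, 1310/149)

A = (1662/149, 1310/149)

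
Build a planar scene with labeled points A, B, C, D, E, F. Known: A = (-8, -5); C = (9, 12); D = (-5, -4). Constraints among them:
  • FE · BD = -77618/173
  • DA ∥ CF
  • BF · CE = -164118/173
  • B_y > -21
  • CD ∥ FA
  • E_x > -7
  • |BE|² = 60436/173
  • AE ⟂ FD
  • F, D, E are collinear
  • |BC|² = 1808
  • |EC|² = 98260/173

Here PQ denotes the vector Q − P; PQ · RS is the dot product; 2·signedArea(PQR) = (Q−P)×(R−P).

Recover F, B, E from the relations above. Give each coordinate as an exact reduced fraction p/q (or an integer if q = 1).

1. F_x = 6  [CD ∥ FA ∩ DA ∥ CF]
2. F_y = 11  [CD ∥ FA ∩ DA ∥ CF]
   → F = (6, 11)
3. E_x = -1129/173  [F, D, E are collinear ∩ AE ⟂ FD]
4. E_y = -1052/173  [F, D, E are collinear ∩ AE ⟂ FD]
   → E = (-1129/173, -1052/173)
5. B_x = -19  [BF · CE = -164118/173 ∩ FE · BD = -77618/173]
6. B_y = -20  [BF · CE = -164118/173 ∩ FE · BD = -77618/173]
   → B = (-19, -20)

B = (-19, -20)
E = (-1129/173, -1052/173)
F = (6, 11)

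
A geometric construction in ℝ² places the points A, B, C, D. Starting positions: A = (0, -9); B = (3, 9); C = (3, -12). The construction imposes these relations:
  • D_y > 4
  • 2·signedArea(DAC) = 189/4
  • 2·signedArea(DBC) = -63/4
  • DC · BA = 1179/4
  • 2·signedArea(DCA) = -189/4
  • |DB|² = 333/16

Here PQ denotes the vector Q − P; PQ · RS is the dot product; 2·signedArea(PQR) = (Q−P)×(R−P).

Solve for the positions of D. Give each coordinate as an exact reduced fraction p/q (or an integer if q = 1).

D = (9/4, 9/2)

1. D_x = 9/4  [2·signedArea(DBC) = -63/4 ∩ 2·signedArea(DCA) = -189/4]
2. D_y = 9/2  [2·signedArea(DBC) = -63/4 ∩ 2·signedArea(DCA) = -189/4]
   → D = (9/4, 9/2)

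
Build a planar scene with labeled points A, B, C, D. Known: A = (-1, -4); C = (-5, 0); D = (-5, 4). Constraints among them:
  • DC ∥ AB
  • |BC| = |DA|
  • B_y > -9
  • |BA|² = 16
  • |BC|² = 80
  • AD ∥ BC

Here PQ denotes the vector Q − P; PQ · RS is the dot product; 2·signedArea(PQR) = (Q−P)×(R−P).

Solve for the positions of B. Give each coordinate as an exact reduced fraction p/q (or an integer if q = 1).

B = (-1, -8)

1. B_x = -1  [AD ∥ BC ∩ DC ∥ AB]
2. B_y = -8  [AD ∥ BC ∩ DC ∥ AB]
   → B = (-1, -8)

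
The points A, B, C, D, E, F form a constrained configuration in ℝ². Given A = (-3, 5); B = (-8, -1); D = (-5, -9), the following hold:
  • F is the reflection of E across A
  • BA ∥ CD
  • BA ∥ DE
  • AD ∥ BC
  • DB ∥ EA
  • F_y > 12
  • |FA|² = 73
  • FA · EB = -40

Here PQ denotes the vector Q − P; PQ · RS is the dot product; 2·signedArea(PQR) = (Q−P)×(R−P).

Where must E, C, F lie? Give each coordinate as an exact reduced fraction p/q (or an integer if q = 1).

1. E_x = 0  [DB ∥ EA ∩ BA ∥ DE]
2. E_y = -3  [DB ∥ EA ∩ BA ∥ DE]
   → E = (0, -3)
3. C_x = -10  [BA ∥ CD ∩ AD ∥ BC]
4. C_y = -15  [BA ∥ CD ∩ AD ∥ BC]
   → C = (-10, -15)
5. F_x = -6  [F is the reflection of E across A]
6. F_y = 13  [F is the reflection of E across A]
   → F = (-6, 13)

C = (-10, -15)
E = (0, -3)
F = (-6, 13)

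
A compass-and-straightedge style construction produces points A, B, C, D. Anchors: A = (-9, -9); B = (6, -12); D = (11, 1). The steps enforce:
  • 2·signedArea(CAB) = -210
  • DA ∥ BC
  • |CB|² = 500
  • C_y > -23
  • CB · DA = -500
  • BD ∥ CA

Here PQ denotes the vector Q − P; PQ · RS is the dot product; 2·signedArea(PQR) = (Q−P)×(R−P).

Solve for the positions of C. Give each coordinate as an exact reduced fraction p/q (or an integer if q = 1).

1. C_x = -14  [BD ∥ CA ∩ DA ∥ BC]
2. C_y = -22  [BD ∥ CA ∩ DA ∥ BC]
   → C = (-14, -22)

C = (-14, -22)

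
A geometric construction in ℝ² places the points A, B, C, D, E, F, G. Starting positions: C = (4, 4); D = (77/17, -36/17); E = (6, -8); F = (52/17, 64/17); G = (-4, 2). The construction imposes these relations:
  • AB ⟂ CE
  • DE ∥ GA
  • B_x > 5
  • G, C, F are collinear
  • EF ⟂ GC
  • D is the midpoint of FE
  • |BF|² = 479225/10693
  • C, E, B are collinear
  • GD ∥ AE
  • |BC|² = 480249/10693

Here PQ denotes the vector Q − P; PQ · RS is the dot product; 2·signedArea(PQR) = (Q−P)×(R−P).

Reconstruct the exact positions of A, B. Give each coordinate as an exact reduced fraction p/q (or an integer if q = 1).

A = (-43/17, -66/17)
B = (3209/629, -1642/629)

1. A_x = -43/17  [GD ∥ AE ∩ DE ∥ GA]
2. A_y = -66/17  [GD ∥ AE ∩ DE ∥ GA]
   → A = (-43/17, -66/17)
3. B_x = 3209/629  [C, E, B are collinear ∩ AB ⟂ CE]
4. B_y = -1642/629  [C, E, B are collinear ∩ AB ⟂ CE]
   → B = (3209/629, -1642/629)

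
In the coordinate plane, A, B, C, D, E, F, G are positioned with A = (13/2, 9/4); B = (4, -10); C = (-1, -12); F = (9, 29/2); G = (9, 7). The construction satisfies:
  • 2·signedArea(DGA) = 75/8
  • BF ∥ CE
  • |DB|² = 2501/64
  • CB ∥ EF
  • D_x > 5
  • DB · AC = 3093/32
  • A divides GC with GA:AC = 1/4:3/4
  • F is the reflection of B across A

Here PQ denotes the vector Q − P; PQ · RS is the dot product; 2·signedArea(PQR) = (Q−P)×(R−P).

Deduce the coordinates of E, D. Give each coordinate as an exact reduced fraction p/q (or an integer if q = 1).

D = (21/4, -31/8)
E = (4, 25/2)

1. E_x = 4  [CB ∥ EF ∩ BF ∥ CE]
2. E_y = 25/2  [CB ∥ EF ∩ BF ∥ CE]
   → E = (4, 25/2)
3. D_x = 21/4  [2·signedArea(DGA) = 75/8 ∩ DB · AC = 3093/32]
4. D_y = -31/8  [2·signedArea(DGA) = 75/8 ∩ DB · AC = 3093/32]
   → D = (21/4, -31/8)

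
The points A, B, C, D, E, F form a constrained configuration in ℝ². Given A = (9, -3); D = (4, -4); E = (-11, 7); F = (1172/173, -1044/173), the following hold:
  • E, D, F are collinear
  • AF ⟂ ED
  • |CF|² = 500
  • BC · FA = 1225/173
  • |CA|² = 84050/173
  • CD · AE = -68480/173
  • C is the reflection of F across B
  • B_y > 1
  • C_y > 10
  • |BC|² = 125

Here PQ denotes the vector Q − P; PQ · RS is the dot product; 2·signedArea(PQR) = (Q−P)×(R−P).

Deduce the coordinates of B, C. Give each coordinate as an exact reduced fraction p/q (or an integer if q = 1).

1. C_x = -1518/173  [line 20·x + -10·y + 47720/173 = 0 ∩ |CF|² = 500]
2. C_y = 1736/173  [line 20·x + -10·y + 47720/173 = 0 ∩ |CF|² = 500]
   → C = (-1518/173, 1736/173)
3. B_x = -1  [BC · FA = 1225/173 ∩ C is the reflection of F across B]
4. B_y = 2  [BC · FA = 1225/173 ∩ C is the reflection of F across B]
   → B = (-1, 2)

B = (-1, 2)
C = (-1518/173, 1736/173)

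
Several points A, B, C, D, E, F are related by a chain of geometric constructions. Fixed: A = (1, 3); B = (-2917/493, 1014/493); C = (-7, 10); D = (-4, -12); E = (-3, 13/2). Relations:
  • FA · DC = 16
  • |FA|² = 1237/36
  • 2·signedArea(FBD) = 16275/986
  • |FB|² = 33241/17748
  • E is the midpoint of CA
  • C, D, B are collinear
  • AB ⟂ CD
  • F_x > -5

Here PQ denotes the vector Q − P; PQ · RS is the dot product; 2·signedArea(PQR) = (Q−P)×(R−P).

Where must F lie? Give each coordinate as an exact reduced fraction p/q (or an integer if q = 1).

1. F_x = -14/3  [2·signedArea(FBD) = 16275/986 ∩ FA · DC = 16]
2. F_y = 3/2  [2·signedArea(FBD) = 16275/986 ∩ FA · DC = 16]
   → F = (-14/3, 3/2)

F = (-14/3, 3/2)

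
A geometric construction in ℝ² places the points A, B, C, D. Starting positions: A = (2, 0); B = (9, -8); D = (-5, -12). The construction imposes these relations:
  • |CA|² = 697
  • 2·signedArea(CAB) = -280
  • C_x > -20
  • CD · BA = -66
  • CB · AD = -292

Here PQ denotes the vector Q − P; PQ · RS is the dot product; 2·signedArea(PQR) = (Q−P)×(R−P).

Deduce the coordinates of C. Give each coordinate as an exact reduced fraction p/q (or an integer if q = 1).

1. C_x = -19  [CB · AD = -292 ∩ CD · BA = -66]
2. C_y = -16  [CB · AD = -292 ∩ CD · BA = -66]
   → C = (-19, -16)

C = (-19, -16)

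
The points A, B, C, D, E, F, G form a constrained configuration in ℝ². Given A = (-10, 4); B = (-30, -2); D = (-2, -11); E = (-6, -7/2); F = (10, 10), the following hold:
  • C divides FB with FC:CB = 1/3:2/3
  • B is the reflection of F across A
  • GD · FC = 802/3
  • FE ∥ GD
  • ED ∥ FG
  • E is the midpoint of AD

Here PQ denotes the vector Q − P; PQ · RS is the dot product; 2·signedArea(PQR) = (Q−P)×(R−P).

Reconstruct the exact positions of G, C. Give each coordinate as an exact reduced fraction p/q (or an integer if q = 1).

1. G_x = 14  [FE ∥ GD ∩ ED ∥ FG]
2. G_y = 5/2  [FE ∥ GD ∩ ED ∥ FG]
   → G = (14, 5/2)
3. C_x = -10/3  [C divides FB with FC:CB = 1/3:2/3]
4. C_y = 6  [C divides FB with FC:CB = 1/3:2/3]
   → C = (-10/3, 6)

C = (-10/3, 6)
G = (14, 5/2)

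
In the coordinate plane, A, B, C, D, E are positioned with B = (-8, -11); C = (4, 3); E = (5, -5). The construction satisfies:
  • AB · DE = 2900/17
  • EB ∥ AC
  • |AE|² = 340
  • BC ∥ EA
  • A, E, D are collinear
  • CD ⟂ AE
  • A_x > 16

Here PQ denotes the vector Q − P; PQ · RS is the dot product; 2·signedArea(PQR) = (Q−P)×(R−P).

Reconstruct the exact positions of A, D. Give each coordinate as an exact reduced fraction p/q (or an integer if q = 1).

A = (17, 9)
D = (145/17, -15/17)

1. A_x = 17  [EB ∥ AC ∩ BC ∥ EA]
2. A_y = 9  [EB ∥ AC ∩ BC ∥ EA]
   → A = (17, 9)
3. D_x = 145/17  [A, E, D are collinear ∩ CD ⟂ AE]
4. D_y = -15/17  [A, E, D are collinear ∩ CD ⟂ AE]
   → D = (145/17, -15/17)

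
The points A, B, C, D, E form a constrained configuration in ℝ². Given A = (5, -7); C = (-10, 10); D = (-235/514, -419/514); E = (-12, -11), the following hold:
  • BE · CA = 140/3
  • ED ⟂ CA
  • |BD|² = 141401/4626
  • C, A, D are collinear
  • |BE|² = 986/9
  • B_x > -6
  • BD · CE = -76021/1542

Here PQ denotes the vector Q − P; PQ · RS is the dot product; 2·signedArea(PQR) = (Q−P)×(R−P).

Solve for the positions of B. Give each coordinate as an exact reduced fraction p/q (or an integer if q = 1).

B = (-17/3, -8/3)

1. B_x = -17/3  [BD · CE = -76021/1542 ∩ BE · CA = 140/3]
2. B_y = -8/3  [BD · CE = -76021/1542 ∩ BE · CA = 140/3]
   → B = (-17/3, -8/3)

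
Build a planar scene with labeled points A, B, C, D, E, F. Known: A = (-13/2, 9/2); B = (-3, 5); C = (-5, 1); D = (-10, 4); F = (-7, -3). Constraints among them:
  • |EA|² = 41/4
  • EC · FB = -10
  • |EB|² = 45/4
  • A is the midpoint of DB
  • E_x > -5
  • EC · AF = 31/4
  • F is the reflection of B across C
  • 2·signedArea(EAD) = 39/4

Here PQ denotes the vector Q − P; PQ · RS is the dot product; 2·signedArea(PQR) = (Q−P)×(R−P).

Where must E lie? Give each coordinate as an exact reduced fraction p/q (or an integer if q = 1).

E = (-9/2, 2)

1. E_x = -9/2  [2·signedArea(EAD) = 39/4 ∩ EC · FB = -10]
2. E_y = 2  [2·signedArea(EAD) = 39/4 ∩ EC · FB = -10]
   → E = (-9/2, 2)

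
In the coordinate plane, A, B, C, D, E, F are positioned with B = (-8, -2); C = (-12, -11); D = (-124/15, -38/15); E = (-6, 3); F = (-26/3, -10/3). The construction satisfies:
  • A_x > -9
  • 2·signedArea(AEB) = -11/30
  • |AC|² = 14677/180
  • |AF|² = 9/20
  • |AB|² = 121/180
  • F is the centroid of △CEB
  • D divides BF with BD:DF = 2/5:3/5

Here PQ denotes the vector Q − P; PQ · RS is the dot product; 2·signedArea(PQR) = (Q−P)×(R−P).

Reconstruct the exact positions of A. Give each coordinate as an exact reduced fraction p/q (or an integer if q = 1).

A = (-251/30, -41/15)

1. A_x = -251/30  [line 5·x + -2·y + 1091/30 = 0 ∩ |AC|² = 14677/180]
2. A_y = -41/15  [line 5·x + -2·y + 1091/30 = 0 ∩ |AC|² = 14677/180]
   → A = (-251/30, -41/15)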